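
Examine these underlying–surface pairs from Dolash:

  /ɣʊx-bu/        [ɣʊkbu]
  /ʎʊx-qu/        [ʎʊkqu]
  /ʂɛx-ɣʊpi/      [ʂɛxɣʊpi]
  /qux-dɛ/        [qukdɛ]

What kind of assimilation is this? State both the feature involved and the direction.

The segment that alternates is /x/, which surfaces as [k] when adjacent to /b/.
The change fricative → stop matches the manner of the following /b/, identifying this as manner assimilation.
Place and voice are unchanged, so the assimilation is partial, not total.
The same holds elsewhere in the data: /x/ → [k] before /q/ (fricative → stop, matching a stop); /x/ → [k] before /d/ (fricative → stop, matching a stop) — only manner changes, and always toward the following segment.
No alternation appears in [ʂɛxɣʊpi]: there the adjacent consonants already agree in manner (/x/ and /ɣ/ are both fricatives), so this form is consistent with the same rule.
The trigger is the following segment, so the direction is regressive (anticipatory).

regressive manner assimilation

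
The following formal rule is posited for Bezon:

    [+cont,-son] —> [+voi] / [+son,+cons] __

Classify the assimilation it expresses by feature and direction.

progressive voicing assimilation

The target ([+cont,-son], fricatives) acquires [+voi] next to a sonorant consonant ([+son,+cons]) — it takes on the voicing of its neighbour, so the feature that spreads is voicing.
The conditioning segment sits to the left of the focus bar, meaning the trigger precedes the segment that changes — progressive assimilation.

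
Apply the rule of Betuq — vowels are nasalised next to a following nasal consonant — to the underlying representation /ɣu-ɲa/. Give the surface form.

The vowel /u/ is adjacent to the following nasal /ɲ/, so it acquires [+nasal] and surfaces as [ũ].

[ɣũɲa]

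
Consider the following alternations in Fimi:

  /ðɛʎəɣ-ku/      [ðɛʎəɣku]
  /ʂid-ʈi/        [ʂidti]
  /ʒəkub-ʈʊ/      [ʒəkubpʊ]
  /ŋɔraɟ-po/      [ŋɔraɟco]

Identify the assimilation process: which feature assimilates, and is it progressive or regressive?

progressive place assimilation

Comparing underlying and surface forms, /ʈ/ → [t] is the alternation; the neighbouring /d/ is constant.
The change retroflex → alveolar matches the place of the preceding /d/, identifying this as place assimilation.
Manner and voice are unchanged, so the assimilation is partial, not total.
Checking the remaining alternations: /ʈ/ → [p] after /b/ (retroflex → bilabial, matching bilabial); /p/ → [c] after /ɟ/ (bilabial → palatal, matching palatal) — only place changes, and always toward the preceding segment.
No alternation appears in [ðɛʎəɣku]: there the adjacent consonants already agree in place (/k/ and /ɣ/ are both velar), so this form is consistent with the same rule.
The trigger is the preceding segment, so the direction is progressive (perseverative).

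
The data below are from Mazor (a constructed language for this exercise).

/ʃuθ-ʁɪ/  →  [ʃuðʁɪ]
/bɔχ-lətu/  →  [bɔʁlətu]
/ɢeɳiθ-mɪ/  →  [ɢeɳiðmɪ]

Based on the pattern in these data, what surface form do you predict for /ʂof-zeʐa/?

The data show regressive voicing assimilation: /θ/ → [ð] before /ʁ/; /χ/ → [ʁ] before /l/; /θ/ → [ð] before /m/. In each pair only voicing changes, matching the following consonant, while place and manner stay constant.
The rule targets /f/ (voiceless labiodental fricative), which sits before the trigger /z/ (voiced).
A voiced labiodental fricative is [v], so the surface segment is [v].

[ʂovzeʐa]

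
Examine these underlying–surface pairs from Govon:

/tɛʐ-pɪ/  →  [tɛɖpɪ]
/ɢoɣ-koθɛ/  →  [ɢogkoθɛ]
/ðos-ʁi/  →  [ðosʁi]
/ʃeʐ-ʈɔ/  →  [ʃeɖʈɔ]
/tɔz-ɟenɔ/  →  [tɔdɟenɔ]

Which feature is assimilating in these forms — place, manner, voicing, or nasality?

The segment that alternates is /ʐ/, which surfaces as [ɖ] when adjacent to /p/.
/ʐ/ is a fricative while /p/ is a stop; the output [ɖ] is a stop, matching the trigger — so the feature that spreads is manner.
The same holds elsewhere in the data: /ɣ/ → [g] before /k/ (fricative → stop, matching a stop); /ʐ/ → [ɖ] before /ʈ/ (fricative → stop, matching a stop); /z/ → [d] before /ɟ/ (fricative → stop, matching a stop) — only manner changes, and always toward the following segment.
Nothing changes in [ðosʁi]: there the adjacent consonants already agree in manner (/s/ and /ʁ/ are both fricatives), so this form is consistent with the same rule.

manner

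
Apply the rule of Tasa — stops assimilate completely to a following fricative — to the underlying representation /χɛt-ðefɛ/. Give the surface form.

[χɛððefɛ]

/t/ is the segment targeted by the rule; it sits immediately before /ð/, so it assimilates completely and surfaces as [ð].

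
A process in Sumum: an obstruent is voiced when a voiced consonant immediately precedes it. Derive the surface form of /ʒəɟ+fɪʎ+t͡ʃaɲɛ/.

/f/ is a voiceless labiodental fricative. The preceding trigger /ɟ/ is voiced, so /f/ must become voiced as well.
Changing only its voicing to voiced gives [v] — the voiced labiodental fricative.
The same rule applies at the second boundary: /t͡ʃ/ → [d͡ʒ] next to /ʎ/.

[ʒəɟvɪʎd͡ʒaɲɛ]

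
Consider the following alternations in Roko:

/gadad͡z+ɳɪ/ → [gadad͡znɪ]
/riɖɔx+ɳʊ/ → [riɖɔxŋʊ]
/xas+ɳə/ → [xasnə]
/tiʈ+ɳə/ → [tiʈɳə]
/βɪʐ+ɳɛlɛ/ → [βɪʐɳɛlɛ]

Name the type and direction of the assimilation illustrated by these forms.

Underlying /ɳ/ is realised as [n] next to /d͡z/; /d͡z/ itself does not change.
The change retroflex → alveolar matches the place of the preceding /d͡z/, identifying this as place assimilation.
Manner and voice are unchanged, so the assimilation is partial, not total.
Checking the remaining alternations: /ɳ/ → [ŋ] after /x/ (retroflex → velar, matching velar); /ɳ/ → [n] after /s/ (retroflex → alveolar, matching alveolar) — only place changes, and always toward the preceding segment.
Nothing changes in [tiʈɳə], [βɪʐɳɛlɛ]: there the adjacent consonants already agree in place (/ɳ/ and /ʈ/ are both retroflex; /ɳ/ and /ʐ/ are both retroflex), so these forms are consistent with the same rule.
The trigger is the preceding segment, so the direction is progressive (perseverative).

progressive place assimilation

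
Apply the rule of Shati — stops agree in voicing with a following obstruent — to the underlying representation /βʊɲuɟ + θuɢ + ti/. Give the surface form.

[βʊɲucθuqti]

The rule targets /ɟ/ (voiced palatal stop), which sits before the trigger /θ/ (voiceless).
The voiceless palatal stop is [c], so /ɟ/ → [c].
The same rule applies at the second boundary: /ɢ/ → [q] next to /t/.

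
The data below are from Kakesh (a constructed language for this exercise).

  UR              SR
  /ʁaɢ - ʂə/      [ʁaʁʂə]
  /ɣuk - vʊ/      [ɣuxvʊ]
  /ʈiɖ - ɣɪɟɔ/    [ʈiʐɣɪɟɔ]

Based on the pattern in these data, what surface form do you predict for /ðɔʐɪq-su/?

The data show regressive manner assimilation: /ɢ/ → [ʁ] before /ʂ/; /k/ → [x] before /v/; /ɖ/ → [ʐ] before /ɣ/. In each pair only manner changes, matching the following consonant, while place and voice stay constant.
The rule targets /q/ (voiceless uvular stop), which sits before the trigger /s/ (fricative).
The voiceless uvular fricative is [χ], so /q/ → [χ].

[ðɔʐɪχsu]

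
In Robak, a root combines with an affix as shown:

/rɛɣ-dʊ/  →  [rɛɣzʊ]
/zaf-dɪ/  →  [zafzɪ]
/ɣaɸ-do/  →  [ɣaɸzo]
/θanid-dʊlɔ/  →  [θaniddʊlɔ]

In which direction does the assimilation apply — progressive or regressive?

progressive

The segment that alternates is /d/, which surfaces as [z] when adjacent to /ɣ/.
The change stop → fricative matches the manner of the preceding /ɣ/, identifying this as manner assimilation.
Checking the remaining alternations: /d/ → [z] after /f/ (stop → fricative, matching a fricative); /d/ → [z] after /ɸ/ (stop → fricative, matching a fricative) — only manner changes, and always toward the preceding segment.
Nothing changes in [θaniddʊlɔ]: there the adjacent consonants already agree in manner (/d/ and /d/ are both stops), so this form is consistent with the same rule.
Since the segment that changes follows the conditioning segment, the assimilation is progressive.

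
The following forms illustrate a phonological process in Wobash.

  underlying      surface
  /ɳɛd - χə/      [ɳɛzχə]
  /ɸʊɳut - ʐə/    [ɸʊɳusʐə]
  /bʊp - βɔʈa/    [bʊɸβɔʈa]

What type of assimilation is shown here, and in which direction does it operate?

regressive manner assimilation

Comparing underlying and surface forms, /d/ → [z] is the alternation; the neighbouring /χ/ is constant.
/d/ is a stop while /χ/ is a fricative; the output [z] is a fricative, matching the trigger — so the feature that spreads is manner.
Place and voice are unchanged, so the assimilation is partial, not total.
The same holds elsewhere in the data: /t/ → [s] before /ʐ/ (stop → fricative, matching a fricative); /p/ → [ɸ] before /β/ (stop → fricative, matching a fricative) — only manner changes, and always toward the following segment.
The trigger is the following segment, so the direction is regressive (anticipatory).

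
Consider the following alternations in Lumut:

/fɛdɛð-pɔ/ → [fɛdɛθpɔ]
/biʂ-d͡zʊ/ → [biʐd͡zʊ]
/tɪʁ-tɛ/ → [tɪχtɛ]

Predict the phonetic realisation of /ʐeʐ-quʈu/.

The data show regressive voicing assimilation: /ð/ → [θ] before /p/; /ʂ/ → [ʐ] before /d͡z/; /ʁ/ → [χ] before /t/. In each pair only voicing changes, matching the following consonant, while place and manner stay constant.
/ʐ/ is a voiced retroflex fricative. The following trigger /q/ is voiceless, so /ʐ/ must become voiceless as well.
The voiceless retroflex fricative is [ʂ], so /ʐ/ → [ʂ].

[ʐeʂquʈu]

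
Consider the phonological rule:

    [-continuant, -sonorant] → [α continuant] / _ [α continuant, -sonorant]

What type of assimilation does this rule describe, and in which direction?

regressive manner assimilation

The shared variable α links the value of [continuant] on the target to that of the neighbouring obstruent. [continuant] distinguishes stops from fricatives — a manner-of-articulation feature — so this is manner assimilation.
The conditioning segment sits to the right of the focus bar, meaning the trigger follows the segment that changes — regressive assimilation.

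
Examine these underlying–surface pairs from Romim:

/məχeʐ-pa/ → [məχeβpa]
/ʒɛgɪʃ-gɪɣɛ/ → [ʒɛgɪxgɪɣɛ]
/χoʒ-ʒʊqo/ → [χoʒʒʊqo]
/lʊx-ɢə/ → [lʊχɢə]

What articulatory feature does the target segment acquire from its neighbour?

place

Comparing underlying and surface forms, /ʐ/ → [β] is the alternation; the neighbouring /p/ is constant.
/ʐ/ is retroflex while /p/ is bilabial; the output [β] is bilabial, matching the trigger — so the feature that spreads is place.
The same holds elsewhere in the data: /ʃ/ → [x] before /g/ (postalveolar → velar, matching velar); /x/ → [χ] before /ɢ/ (velar → uvular, matching uvular) — only place changes, and always toward the following segment.
No alternation appears in [χoʒʒʊqo]: there the adjacent consonants already agree in place (/ʒ/ and /ʒ/ are both postalveolar), so this form is consistent with the same rule.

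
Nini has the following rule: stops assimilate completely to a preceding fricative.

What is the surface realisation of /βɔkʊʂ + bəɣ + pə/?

/b/ is the segment targeted by the rule; it sits immediately after /ʂ/, so it assimilates completely and surfaces as [ʂ].
The same rule applies at the second boundary: /p/ → [ɣ] next to /ɣ/.

[βɔkʊʂʂəɣɣə]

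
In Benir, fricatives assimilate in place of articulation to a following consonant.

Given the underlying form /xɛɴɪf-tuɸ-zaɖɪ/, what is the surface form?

The rule targets /f/ (voiceless labiodental fricative), which sits before the trigger /t/ (alveolar).
The voiceless alveolar fricative is [s], so /f/ → [s].
The same rule applies at the second boundary: /ɸ/ → [s] next to /z/.

[xɛɴɪstuszaɖɪ]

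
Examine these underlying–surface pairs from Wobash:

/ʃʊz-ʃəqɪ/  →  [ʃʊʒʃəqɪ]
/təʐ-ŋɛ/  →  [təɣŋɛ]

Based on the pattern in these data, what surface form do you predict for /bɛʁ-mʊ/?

The data show regressive place assimilation: /z/ → [ʒ] before /ʃ/; /ʐ/ → [ɣ] before /ŋ/. In each pair only place changes, matching the following consonant, while manner and voice stay constant.
/ʁ/ is a voiced uvular fricative. The following trigger /m/ is bilabial, so /ʁ/ must become bilabial as well.
The voiced bilabial fricative is [β], so /ʁ/ → [β].

[bɛβmʊ]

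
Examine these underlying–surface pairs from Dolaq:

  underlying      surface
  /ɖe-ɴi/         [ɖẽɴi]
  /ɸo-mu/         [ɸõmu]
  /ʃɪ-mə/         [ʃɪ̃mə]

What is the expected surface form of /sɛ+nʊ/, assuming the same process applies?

The data show regressive nasality assimilation (vowel nasalisation): /e/ → [ẽ] before /ɴ/; /o/ → [õ] before /m/; /ɪ/ → [ɪ̃] before /m/ — a vowel is nasalised by an immediately following nasal consonant.
/ɛ/ sits next to the nasal /n/ and is therefore nasalised to [ɛ̃].

[sɛ̃nʊ]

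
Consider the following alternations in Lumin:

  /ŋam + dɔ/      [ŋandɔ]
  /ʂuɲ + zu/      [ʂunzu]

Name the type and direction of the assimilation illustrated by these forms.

regressive place assimilation

Underlying /m/ is realised as [n] next to /d/; /d/ itself does not change.
The change bilabial → alveolar matches the place of the following /d/, identifying this as place assimilation.
Manner and voice are unchanged, so the assimilation is partial, not total.
Checking the remaining alternation: /ɲ/ → [n] before /z/ (palatal → alveolar, matching alveolar) — only place changes, and always toward the following segment.
Since the segment that changes precedes the conditioning segment, the assimilation is regressive.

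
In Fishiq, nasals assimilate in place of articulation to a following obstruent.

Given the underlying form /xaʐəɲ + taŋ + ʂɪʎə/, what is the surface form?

The rule targets /ɲ/ (voiced palatal nasal), which sits before the trigger /t/ (alveolar).
Changing only its place to alveolar gives [n] — the voiced alveolar nasal.
The same rule applies at the second boundary: /ŋ/ → [ɳ] next to /ʂ/.

[xaʐəntaɳʂɪʎə]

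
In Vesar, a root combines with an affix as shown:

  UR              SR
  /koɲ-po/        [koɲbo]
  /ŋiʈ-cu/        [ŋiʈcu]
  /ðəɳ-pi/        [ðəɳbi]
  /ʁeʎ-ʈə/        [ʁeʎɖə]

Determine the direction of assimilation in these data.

The segment that alternates is /p/, which surfaces as [b] when adjacent to /ɲ/.
The change voiceless → voiced matches the voicing of the preceding /ɲ/, identifying this as voicing assimilation.
The same holds elsewhere in the data: /p/ → [b] after /ɳ/ (voiceless → voiced, matching voiced); /ʈ/ → [ɖ] after /ʎ/ (voiceless → voiced, matching voiced) — only voicing changes, and always toward the preceding segment.
Nothing changes in [ŋiʈcu]: there the adjacent consonants already agree in voicing (/c/ and /ʈ/ are both voiceless), so this form is consistent with the same rule.
The trigger is the preceding segment, so the direction is progressive (perseverative).

progressive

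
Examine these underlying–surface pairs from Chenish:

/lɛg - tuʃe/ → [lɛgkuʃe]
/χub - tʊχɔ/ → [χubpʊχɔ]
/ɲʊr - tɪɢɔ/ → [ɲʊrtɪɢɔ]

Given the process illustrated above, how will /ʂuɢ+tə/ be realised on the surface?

[ʂuɢqə]

The data show progressive place assimilation: /t/ → [k] after /g/; /t/ → [p] after /b/. In each pair only place changes, matching the preceding consonant, while manner and voice stay constant.
Nothing changes in [ɲʊrtɪɢɔ]: there the adjacent consonants already agree in place (/t/ and /r/ are both alveolar), so this form is consistent with the same rule.
The rule targets /t/ (voiceless alveolar stop), which sits after the trigger /ɢ/ (uvular).
A voiceless uvular stop is [q], so the surface segment is [q].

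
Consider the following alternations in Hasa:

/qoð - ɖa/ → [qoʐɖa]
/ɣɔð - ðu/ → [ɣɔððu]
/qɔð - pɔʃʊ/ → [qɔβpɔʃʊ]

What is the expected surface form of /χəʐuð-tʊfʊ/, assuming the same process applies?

The data show regressive place assimilation: /ð/ → [ʐ] before /ɖ/; /ð/ → [β] before /p/. In each pair only place changes, matching the following consonant, while manner and voice stay constant.
Nothing changes in [ɣɔððu]: there the adjacent consonants already agree in place (/ð/ and /ð/ are both dental), so this form is consistent with the same rule.
/ð/ is a voiced dental fricative. The following trigger /t/ is alveolar, so /ð/ must become alveolar as well.
The voiced alveolar fricative is [z], so /ð/ → [z].

[χəʐuztʊfʊ]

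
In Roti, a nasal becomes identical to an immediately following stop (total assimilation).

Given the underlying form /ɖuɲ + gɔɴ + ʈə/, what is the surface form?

[ɖuggɔʈʈə]

/ɲ/ is the segment targeted by the rule; it sits immediately before /g/, so it assimilates completely and surfaces as [g].
At the second juncture, /ɴ/ likewise becomes [ʈ] adjacent to /ʈ/.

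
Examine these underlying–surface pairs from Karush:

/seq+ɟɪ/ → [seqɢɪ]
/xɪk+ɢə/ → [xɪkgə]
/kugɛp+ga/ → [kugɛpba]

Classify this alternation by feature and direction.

progressive place assimilation

The segment that alternates is /ɟ/, which surfaces as [ɢ] when adjacent to /q/.
/ɟ/ is palatal while /q/ is uvular; the output [ɢ] is uvular, matching the trigger — so the feature that spreads is place.
Manner and voice are unchanged, so the assimilation is partial, not total.
Checking the remaining alternations: /ɢ/ → [g] after /k/ (uvular → velar, matching velar); /g/ → [b] after /p/ (velar → bilabial, matching bilabial) — only place changes, and always toward the preceding segment.
Since the segment that changes follows the conditioning segment, the assimilation is progressive.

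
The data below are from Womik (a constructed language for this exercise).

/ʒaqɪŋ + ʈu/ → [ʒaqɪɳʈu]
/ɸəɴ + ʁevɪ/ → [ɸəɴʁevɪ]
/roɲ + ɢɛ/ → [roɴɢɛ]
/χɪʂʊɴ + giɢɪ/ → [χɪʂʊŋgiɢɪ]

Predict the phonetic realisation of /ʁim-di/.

[ʁindi]

The data show regressive place assimilation: /ŋ/ → [ɳ] before /ʈ/; /ɲ/ → [ɴ] before /ɢ/; /ɴ/ → [ŋ] before /g/. In each pair only place changes, matching the following consonant, while manner and voice stay constant.
No alternation appears in [ɸəɴʁevɪ]: there the adjacent consonants already agree in place (/ɴ/ and /ʁ/ are both uvular), so this form is consistent with the same rule.
/m/ is a voiced bilabial nasal. The following trigger /d/ is alveolar, so /m/ must become alveolar as well.
A voiced alveolar nasal is [n], so the surface segment is [n].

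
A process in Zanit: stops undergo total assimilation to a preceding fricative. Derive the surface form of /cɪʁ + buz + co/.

/b/ is the segment targeted by the rule; it sits immediately after /ʁ/, so it assimilates completely and surfaces as [ʁ].
The same rule applies at the second boundary: /c/ → [z] next to /z/.

[cɪʁʁuzzo]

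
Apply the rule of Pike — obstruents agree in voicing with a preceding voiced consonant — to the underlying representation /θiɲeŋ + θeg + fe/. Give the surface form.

/θ/ is a voiceless dental fricative. The preceding trigger /ŋ/ is voiced, so /θ/ must become voiced as well.
The voiced dental fricative is [ð], so /θ/ → [ð].
At the second juncture, /f/ likewise becomes [v] adjacent to /g/.

[θiɲeŋðegve]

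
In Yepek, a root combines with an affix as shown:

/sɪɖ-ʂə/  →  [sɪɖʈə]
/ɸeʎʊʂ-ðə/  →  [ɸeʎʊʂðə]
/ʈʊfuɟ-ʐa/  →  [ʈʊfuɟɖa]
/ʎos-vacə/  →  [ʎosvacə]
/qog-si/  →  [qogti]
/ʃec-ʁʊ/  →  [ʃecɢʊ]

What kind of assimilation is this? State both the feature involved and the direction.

progressive manner assimilation

Underlying /ʂ/ is realised as [ʈ] next to /ɖ/; /ɖ/ itself does not change.
/ʂ/ is a fricative while /ɖ/ is a stop; the output [ʈ] is a stop, matching the trigger — so the feature that spreads is manner.
Place and voice are unchanged, so the assimilation is partial, not total.
The other alternating forms pattern the same way: /ʐ/ → [ɖ] after /ɟ/ (fricative → stop, matching a stop); /s/ → [t] after /g/ (fricative → stop, matching a stop); /ʁ/ → [ɢ] after /c/ (fricative → stop, matching a stop) — only manner changes, and always toward the preceding segment.
Nothing changes in [ɸeʎʊʂðə], [ʎosvacə]: there the adjacent consonants already agree in manner (/ð/ and /ʂ/ are both fricatives; /v/ and /s/ are both fricatives), so these forms are consistent with the same rule.
Since the segment that changes follows the conditioning segment, the assimilation is progressive.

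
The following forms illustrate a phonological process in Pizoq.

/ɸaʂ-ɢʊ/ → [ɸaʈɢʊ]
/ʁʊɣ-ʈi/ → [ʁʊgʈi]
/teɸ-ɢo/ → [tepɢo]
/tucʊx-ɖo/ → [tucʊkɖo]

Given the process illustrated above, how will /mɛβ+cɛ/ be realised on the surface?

The data show regressive manner assimilation: /ʂ/ → [ʈ] before /ɢ/; /ɣ/ → [g] before /ʈ/; /ɸ/ → [p] before /ɢ/; /x/ → [k] before /ɖ/. In each pair only manner changes, matching the following consonant, while place and voice stay constant.
The rule targets /β/ (voiced bilabial fricative), which sits before the trigger /c/ (stop).
A voiced bilabial stop is [b], so the surface segment is [b].

[mɛbcɛ]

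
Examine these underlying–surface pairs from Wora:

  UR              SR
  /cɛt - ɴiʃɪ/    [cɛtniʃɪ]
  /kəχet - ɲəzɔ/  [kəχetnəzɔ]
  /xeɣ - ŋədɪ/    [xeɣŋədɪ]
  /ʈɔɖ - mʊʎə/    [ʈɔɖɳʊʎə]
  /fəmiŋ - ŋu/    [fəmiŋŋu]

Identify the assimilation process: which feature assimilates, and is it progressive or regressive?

progressive place assimilation

Underlying /ɴ/ is realised as [n] next to /t/; /t/ itself does not change.
/ɴ/ is uvular while /t/ is alveolar; the output [n] is alveolar, matching the trigger — so the feature that spreads is place.
Manner and voice are unchanged, so the assimilation is partial, not total.
Checking the remaining alternations: /ɲ/ → [n] after /t/ (palatal → alveolar, matching alveolar); /m/ → [ɳ] after /ɖ/ (bilabial → retroflex, matching retroflex) — only place changes, and always toward the preceding segment.
No alternation appears in [xeɣŋədɪ], [fəmiŋŋu]: there the adjacent consonants already agree in place (/ŋ/ and /ɣ/ are both velar; /ŋ/ and /ŋ/ are both velar), so these forms are consistent with the same rule.
Since the segment that changes follows the conditioning segment, the assimilation is progressive.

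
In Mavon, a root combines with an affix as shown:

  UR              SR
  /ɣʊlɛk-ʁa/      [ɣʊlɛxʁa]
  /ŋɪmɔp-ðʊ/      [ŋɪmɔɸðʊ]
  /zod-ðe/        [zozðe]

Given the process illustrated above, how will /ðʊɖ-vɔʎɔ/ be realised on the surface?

[ðʊʐvɔʎɔ]

The data show regressive manner assimilation: /k/ → [x] before /ʁ/; /p/ → [ɸ] before /ð/; /d/ → [z] before /ð/. In each pair only manner changes, matching the following consonant, while place and voice stay constant.
The rule targets /ɖ/ (voiced retroflex stop), which sits before the trigger /v/ (fricative).
The voiced retroflex fricative is [ʐ], so /ɖ/ → [ʐ].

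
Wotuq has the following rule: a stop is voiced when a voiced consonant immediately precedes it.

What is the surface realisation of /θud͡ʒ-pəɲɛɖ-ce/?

/p/ is a voiceless bilabial stop. The preceding trigger /d͡ʒ/ is voiced, so /p/ must become voiced as well.
A voiced bilabial stop is [b], so the surface segment is [b].
The same rule applies at the second boundary: /c/ → [ɟ] next to /ɖ/.

[θud͡ʒbəɲɛɖɟe]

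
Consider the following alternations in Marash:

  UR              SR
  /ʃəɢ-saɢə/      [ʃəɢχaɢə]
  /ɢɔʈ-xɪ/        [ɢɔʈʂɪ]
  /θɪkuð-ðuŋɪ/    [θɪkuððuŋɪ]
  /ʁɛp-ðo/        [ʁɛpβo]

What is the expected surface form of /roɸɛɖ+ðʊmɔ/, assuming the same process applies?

[roɸɛɖʐʊmɔ]

The data show progressive place assimilation: /s/ → [χ] after /ɢ/; /x/ → [ʂ] after /ʈ/; /ð/ → [β] after /p/. In each pair only place changes, matching the preceding consonant, while manner and voice stay constant.
Nothing changes in [θɪkuððuŋɪ]: there the adjacent consonants already agree in place (/ð/ and /ð/ are both dental), so this form is consistent with the same rule.
/ð/ is a voiced dental fricative. The preceding trigger /ɖ/ is retroflex, so /ð/ must become retroflex as well.
The voiced retroflex fricative is [ʐ], so /ð/ → [ʐ].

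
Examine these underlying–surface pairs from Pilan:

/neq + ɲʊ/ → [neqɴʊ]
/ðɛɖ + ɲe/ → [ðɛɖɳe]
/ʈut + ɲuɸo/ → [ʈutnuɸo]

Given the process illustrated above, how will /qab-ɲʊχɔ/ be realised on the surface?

The data show progressive place assimilation: /ɲ/ → [ɴ] after /q/; /ɲ/ → [ɳ] after /ɖ/; /ɲ/ → [n] after /t/. In each pair only place changes, matching the preceding consonant, while manner and voice stay constant.
/ɲ/ is a voiced palatal nasal. The preceding trigger /b/ is bilabial, so /ɲ/ must become bilabial as well.
Changing only its place to bilabial gives [m] — the voiced bilabial nasal.

[qabmʊχɔ]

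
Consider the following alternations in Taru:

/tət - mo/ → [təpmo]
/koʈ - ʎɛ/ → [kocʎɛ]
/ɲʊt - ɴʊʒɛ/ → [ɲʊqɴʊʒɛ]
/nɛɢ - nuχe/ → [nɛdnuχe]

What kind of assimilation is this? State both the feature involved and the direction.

Comparing underlying and surface forms, /t/ → [p] is the alternation; the neighbouring /m/ is constant.
The change alveolar → bilabial matches the place of the following /m/, identifying this as place assimilation.
Manner and voice are unchanged, so the assimilation is partial, not total.
The other alternating forms pattern the same way: /ʈ/ → [c] before /ʎ/ (retroflex → palatal, matching palatal); /t/ → [q] before /ɴ/ (alveolar → uvular, matching uvular); /ɢ/ → [d] before /n/ (uvular → alveolar, matching alveolar) — only place changes, and always toward the following segment.
The trigger is the following segment, so the direction is regressive (anticipatory).

regressive place assimilation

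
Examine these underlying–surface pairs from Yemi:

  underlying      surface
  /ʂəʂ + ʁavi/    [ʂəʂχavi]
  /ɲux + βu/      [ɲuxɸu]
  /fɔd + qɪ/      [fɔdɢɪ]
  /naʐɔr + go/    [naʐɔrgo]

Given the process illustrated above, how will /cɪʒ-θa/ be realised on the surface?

[cɪʒða]

The data show progressive voicing assimilation: /ʁ/ → [χ] after /ʂ/; /β/ → [ɸ] after /x/; /q/ → [ɢ] after /d/. In each pair only voicing changes, matching the preceding consonant, while place and manner stay constant.
Nothing changes in [naʐɔrgo]: there the adjacent consonants already agree in voicing (/g/ and /r/ are both voiced), so this form is consistent with the same rule.
The rule targets /θ/ (voiceless dental fricative), which sits after the trigger /ʒ/ (voiced).
Changing only its voicing to voiced gives [ð] — the voiced dental fricative.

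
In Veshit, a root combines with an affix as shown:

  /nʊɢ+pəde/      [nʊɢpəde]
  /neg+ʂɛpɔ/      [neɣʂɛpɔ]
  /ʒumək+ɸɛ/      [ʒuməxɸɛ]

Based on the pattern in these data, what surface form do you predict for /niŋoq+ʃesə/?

The data show regressive manner assimilation: /g/ → [ɣ] before /ʂ/; /k/ → [x] before /ɸ/. In each pair only manner changes, matching the following consonant, while place and voice stay constant.
No alternation appears in [nʊɢpəde]: there the adjacent consonants already agree in manner (/ɢ/ and /p/ are both stops), so this form is consistent with the same rule.
The rule targets /q/ (voiceless uvular stop), which sits before the trigger /ʃ/ (fricative).
The voiceless uvular fricative is [χ], so /q/ → [χ].

[niŋoχʃesə]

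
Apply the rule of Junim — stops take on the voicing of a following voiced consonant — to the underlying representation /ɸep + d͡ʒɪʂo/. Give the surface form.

[ɸebd͡ʒɪʂo]

The rule targets /p/ (voiceless bilabial stop), which sits before the trigger /d͡ʒ/ (voiced).
A voiced bilabial stop is [b], so the surface segment is [b].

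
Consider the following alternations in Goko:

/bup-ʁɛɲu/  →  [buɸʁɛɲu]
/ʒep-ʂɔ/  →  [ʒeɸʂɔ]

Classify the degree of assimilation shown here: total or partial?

Underlying /p/ is realised as [ɸ] next to /ʁ/; /ʁ/ itself does not change.
/p/ is a stop while /ʁ/ is a fricative; the output [ɸ] is a fricative, matching the trigger — so the feature that spreads is manner.
Place and voice are unchanged, so the assimilation is partial, not total.
The same holds elsewhere in the data: /p/ → [ɸ] before /ʂ/ (stop → fricative, matching a fricative) — only manner changes, and always toward the following segment.

partial assimilation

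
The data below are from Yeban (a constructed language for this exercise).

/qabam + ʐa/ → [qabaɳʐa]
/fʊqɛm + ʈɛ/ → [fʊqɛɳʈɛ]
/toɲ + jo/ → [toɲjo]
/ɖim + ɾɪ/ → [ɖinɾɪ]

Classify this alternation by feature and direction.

regressive place assimilation

Underlying /m/ is realised as [ɳ] next to /ʐ/; /ʐ/ itself does not change.
The change bilabial → retroflex matches the place of the following /ʐ/, identifying this as place assimilation.
Manner and voice are unchanged, so the assimilation is partial, not total.
The same holds elsewhere in the data: /m/ → [ɳ] before /ʈ/ (bilabial → retroflex, matching retroflex); /m/ → [n] before /ɾ/ (bilabial → alveolar, matching alveolar) — only place changes, and always toward the following segment.
No alternation appears in [toɲjo]: there the adjacent consonants already agree in place (/ɲ/ and /j/ are both palatal), so this form is consistent with the same rule.
Since the segment that changes precedes the conditioning segment, the assimilation is regressive.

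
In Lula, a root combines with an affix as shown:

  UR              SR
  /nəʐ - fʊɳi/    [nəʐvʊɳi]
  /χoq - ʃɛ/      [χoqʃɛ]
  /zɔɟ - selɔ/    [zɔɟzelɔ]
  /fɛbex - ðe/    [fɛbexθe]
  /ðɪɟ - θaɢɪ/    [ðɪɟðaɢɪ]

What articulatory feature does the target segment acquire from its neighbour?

voicing

The segment that alternates is /f/, which surfaces as [v] when adjacent to /ʐ/.
/f/ is voiceless while /ʐ/ is voiced; the output [v] is voiced, matching the trigger — so the feature that spreads is voicing.
Checking the remaining alternations: /s/ → [z] after /ɟ/ (voiceless → voiced, matching voiced); /ð/ → [θ] after /x/ (voiced → voiceless, matching voiceless); /θ/ → [ð] after /ɟ/ (voiceless → voiced, matching voiced) — only voicing changes, and always toward the preceding segment.
No alternation appears in [χoqʃɛ]: there the adjacent consonants already agree in voicing (/ʃ/ and /q/ are both voiceless), so this form is consistent with the same rule.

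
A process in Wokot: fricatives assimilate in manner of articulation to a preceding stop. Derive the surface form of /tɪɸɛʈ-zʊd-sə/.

/z/ is a voiced alveolar fricative. The preceding trigger /ʈ/ is a stop, so /z/ must become a stop as well.
Changing only its manner to stop gives [d] — the voiced alveolar stop.
The same rule applies at the second boundary: /s/ → [t] next to /d/.

[tɪɸɛʈdʊdtə]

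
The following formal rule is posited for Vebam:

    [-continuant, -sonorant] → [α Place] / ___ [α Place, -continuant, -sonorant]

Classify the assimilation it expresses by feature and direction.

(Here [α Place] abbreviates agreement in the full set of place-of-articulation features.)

regressive place assimilation

The rule copies the place features (abbreviated [Place]) from the environment onto the target, so the assimilating feature is place.
Since the environment is written after the underscore, the trigger follows the target; the direction is regressive.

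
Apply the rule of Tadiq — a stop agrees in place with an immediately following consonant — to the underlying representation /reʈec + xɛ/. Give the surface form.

[reʈekxɛ]

The rule targets /c/ (voiceless palatal stop), which sits before the trigger /x/ (velar).
A voiceless velar stop is [k], so the surface segment is [k].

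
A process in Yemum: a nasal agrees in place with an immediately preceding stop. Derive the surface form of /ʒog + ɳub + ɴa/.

[ʒogŋubma]

The rule targets /ɳ/ (voiced retroflex nasal), which sits after the trigger /g/ (velar).
Changing only its place to velar gives [ŋ] — the voiced velar nasal.
At the second juncture, /ɴ/ likewise becomes [m] adjacent to /b/.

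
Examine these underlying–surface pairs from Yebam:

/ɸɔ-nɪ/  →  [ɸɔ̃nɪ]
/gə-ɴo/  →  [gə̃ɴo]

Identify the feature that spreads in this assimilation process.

The vowel /ɔ/ surfaces as nasalised [ɔ̃] next to the following nasal /n/ — it has acquired the [+nasal] feature of its neighbour.
The other form shows the same pattern: /ə/ → [ə̃] before /ɴ/ — each time a vowel is nasalised next to a following nasal.

nasality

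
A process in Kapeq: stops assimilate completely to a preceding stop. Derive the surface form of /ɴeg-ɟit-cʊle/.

/ɟ/ is the segment targeted by the rule; it sits immediately after /g/, so it assimilates completely and surfaces as [g].
The same rule applies at the second boundary: /c/ → [t] next to /t/.

[ɴeggittʊle]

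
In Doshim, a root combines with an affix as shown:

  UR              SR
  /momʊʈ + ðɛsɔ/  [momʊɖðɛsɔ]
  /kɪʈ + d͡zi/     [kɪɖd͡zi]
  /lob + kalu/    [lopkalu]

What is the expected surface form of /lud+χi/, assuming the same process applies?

[lutχi]

The data show regressive voicing assimilation: /ʈ/ → [ɖ] before /ð/; /ʈ/ → [ɖ] before /d͡z/; /b/ → [p] before /k/. In each pair only voicing changes, matching the following consonant, while place and manner stay constant.
The rule targets /d/ (voiced alveolar stop), which sits before the trigger /χ/ (voiceless).
Changing only its voicing to voiceless gives [t] — the voiceless alveolar stop.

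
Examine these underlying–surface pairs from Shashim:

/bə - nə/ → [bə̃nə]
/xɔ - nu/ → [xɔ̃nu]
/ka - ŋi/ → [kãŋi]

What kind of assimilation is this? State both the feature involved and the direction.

The vowel /ə/ surfaces as nasalised [ə̃] next to the following nasal /n/ — it has acquired the [+nasal] feature of its neighbour.
The other forms show the same pattern: /ɔ/ → [ɔ̃] before /n/; /a/ → [ã] before /ŋ/ — each time a vowel is nasalised next to a following nasal.
Because the conditioning nasal is to the right of the vowel that changes, the process is regressive (anticipatory).

regressive nasality assimilation (vowel nasalisation)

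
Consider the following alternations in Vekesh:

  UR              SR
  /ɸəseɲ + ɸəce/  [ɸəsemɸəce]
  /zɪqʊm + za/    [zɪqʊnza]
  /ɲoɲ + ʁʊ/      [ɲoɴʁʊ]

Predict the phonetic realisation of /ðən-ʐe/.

[ðəɳʐe]

The data show regressive place assimilation: /ɲ/ → [m] before /ɸ/; /m/ → [n] before /z/; /ɲ/ → [ɴ] before /ʁ/. In each pair only place changes, matching the following consonant, while manner and voice stay constant.
/n/ is a voiced alveolar nasal. The following trigger /ʐ/ is retroflex, so /n/ must become retroflex as well.
A voiced retroflex nasal is [ɳ], so the surface segment is [ɳ].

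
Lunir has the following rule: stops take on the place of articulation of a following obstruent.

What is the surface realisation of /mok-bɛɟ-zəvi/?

The rule targets /k/ (voiceless velar stop), which sits before the trigger /b/ (bilabial).
The voiceless bilabial stop is [p], so /k/ → [p].
The same rule applies at the second boundary: /ɟ/ → [d] next to /z/.

[mopbɛdzəvi]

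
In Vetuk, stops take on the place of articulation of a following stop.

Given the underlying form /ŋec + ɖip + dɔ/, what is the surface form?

The rule targets /c/ (voiceless palatal stop), which sits before the trigger /ɖ/ (retroflex).
The voiceless retroflex stop is [ʈ], so /c/ → [ʈ].
At the second juncture, /p/ likewise becomes [t] adjacent to /d/.

[ŋeʈɖitdɔ]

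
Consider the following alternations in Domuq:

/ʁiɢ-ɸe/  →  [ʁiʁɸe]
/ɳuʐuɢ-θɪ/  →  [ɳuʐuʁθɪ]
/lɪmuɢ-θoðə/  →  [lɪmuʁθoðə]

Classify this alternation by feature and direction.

Comparing underlying and surface forms, /ɢ/ → [ʁ] is the alternation; the neighbouring /ɸ/ is constant.
The change stop → fricative matches the manner of the following /ɸ/, identifying this as manner assimilation.
Place and voice are unchanged, so the assimilation is partial, not total.
The same holds elsewhere in the data: /ɢ/ → [ʁ] before /θ/ (stop → fricative, matching a fricative) — only manner changes, and always toward the following segment.
Since the segment that changes precedes the conditioning segment, the assimilation is regressive.

regressive manner assimilation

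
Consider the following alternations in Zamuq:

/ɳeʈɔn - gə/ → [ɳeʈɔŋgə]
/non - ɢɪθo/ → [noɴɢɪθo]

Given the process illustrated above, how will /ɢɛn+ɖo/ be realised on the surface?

The data show regressive place assimilation: /n/ → [ŋ] before /g/; /n/ → [ɴ] before /ɢ/. In each pair only place changes, matching the following consonant, while manner and voice stay constant.
The rule targets /n/ (voiced alveolar nasal), which sits before the trigger /ɖ/ (retroflex).
A voiced retroflex nasal is [ɳ], so the surface segment is [ɳ].

[ɢɛɳɖo]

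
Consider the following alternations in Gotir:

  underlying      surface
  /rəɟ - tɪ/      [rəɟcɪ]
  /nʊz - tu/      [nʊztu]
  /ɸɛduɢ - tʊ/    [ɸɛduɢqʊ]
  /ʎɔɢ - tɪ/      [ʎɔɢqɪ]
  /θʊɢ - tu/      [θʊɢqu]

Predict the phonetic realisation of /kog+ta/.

The data show progressive place assimilation: /t/ → [c] after /ɟ/; /t/ → [q] after /ɢ/. In each pair only place changes, matching the preceding consonant, while manner and voice stay constant.
No alternation appears in [nʊztu]: there the adjacent consonants already agree in place (/t/ and /z/ are both alveolar), so this form is consistent with the same rule.
The rule targets /t/ (voiceless alveolar stop), which sits after the trigger /g/ (velar).
Changing only its place to velar gives [k] — the voiceless velar stop.

[kogka]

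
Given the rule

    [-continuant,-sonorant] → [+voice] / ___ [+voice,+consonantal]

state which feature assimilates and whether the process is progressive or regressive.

The target ([-continuant,-sonorant], stops) acquires [+voice] next to a voiced consonant ([+voice,+consonantal]) — it takes on the voicing of its neighbour, so the feature that spreads is voicing.
Since the environment is written after the underscore, the trigger follows the target; the direction is regressive.

regressive voicing assimilation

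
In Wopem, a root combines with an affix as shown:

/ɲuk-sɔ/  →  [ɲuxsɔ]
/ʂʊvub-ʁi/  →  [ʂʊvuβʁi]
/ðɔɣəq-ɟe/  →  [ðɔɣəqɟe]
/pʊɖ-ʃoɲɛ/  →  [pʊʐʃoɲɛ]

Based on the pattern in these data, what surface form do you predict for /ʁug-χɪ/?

The data show regressive manner assimilation: /k/ → [x] before /s/; /b/ → [β] before /ʁ/; /ɖ/ → [ʐ] before /ʃ/. In each pair only manner changes, matching the following consonant, while place and voice stay constant.
Nothing changes in [ðɔɣəqɟe]: there the adjacent consonants already agree in manner (/q/ and /ɟ/ are both stops), so this form is consistent with the same rule.
/g/ is a voiced velar stop. The following trigger /χ/ is a fricative, so /g/ must become a fricative as well.
Changing only its manner to fricative gives [ɣ] — the voiced velar fricative.

[ʁuɣχɪ]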